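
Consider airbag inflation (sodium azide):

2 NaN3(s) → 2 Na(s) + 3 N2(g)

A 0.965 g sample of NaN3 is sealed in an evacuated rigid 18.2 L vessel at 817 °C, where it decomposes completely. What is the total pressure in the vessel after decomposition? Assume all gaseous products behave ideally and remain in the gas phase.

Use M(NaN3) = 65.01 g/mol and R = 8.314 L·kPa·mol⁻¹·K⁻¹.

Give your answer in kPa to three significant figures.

11.1 kPa

n(NaN3) = 0.965 / 65.01 = 0.01484 mol
n(gas produced) = (3/2) × 0.01484 = 0.02226 mol
P = nRT/V = 0.02226 × 8.314 × 1090.15 / 18.2 = 11.09 kPa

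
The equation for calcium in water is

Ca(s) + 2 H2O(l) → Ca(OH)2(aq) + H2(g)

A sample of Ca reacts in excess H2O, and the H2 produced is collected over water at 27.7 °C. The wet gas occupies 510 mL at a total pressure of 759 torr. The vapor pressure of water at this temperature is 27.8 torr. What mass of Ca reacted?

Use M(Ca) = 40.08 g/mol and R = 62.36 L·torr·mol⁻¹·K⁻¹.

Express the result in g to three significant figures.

P(H2) = 759 − 27.8 = 731.2 torr
n(H2) = PV/RT = (731.2 × 0.5100) / (62.36 × 300.85) = 0.01988 mol
n(Ca) = (1/1) × 0.01988 = 0.01988 mol
m(Ca) = 0.01988 × 40.08 = 0.7968 g

0.797 g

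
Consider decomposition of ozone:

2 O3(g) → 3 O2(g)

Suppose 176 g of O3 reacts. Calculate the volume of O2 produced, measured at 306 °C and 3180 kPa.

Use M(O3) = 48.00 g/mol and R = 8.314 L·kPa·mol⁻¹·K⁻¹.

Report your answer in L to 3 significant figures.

8.33 L

n(O3) = 176.0 / 48.00 = 3.667 mol
n(O2) = (3/2) × 3.667 = 5.500 mol
V = nRT/P = 5.500 × 8.314 × 579.15 / 3180 = 8.328 L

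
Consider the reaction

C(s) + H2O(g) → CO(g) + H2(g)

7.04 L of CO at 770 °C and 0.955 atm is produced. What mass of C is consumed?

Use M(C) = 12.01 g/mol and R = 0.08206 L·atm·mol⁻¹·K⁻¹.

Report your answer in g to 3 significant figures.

0.943 g

n(CO) = PV/RT = (0.955 × 7.04) / (0.08206 × 1043.15) = 0.07854 mol
n(C) = (1/1) × 0.07854 = 0.07854 mol
m(C) = 0.07854 × 12.01 = 0.9433 g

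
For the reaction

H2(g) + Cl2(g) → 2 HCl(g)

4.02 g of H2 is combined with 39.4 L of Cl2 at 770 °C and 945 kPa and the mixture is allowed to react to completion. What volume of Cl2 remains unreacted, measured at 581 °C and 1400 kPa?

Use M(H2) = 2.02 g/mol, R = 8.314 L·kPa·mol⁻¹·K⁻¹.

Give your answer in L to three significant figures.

11.7 L

n(H2) = 4.02 / 2.02 = 1.990 mol
n(Cl2) = PV/RT = (945 × 39.4) / (8.314 × 1043.15) = 4.293 mol
For 1.990 mol H2, stoichiometry requires (1/1) × 1.990 = 1.990 mol Cl2; 4.293 mol is available, so H2 is limiting.
n(Cl2) consumed = (1/1) × 1.990 = 1.990 mol; remaining = 4.293 − 1.990 = 2.303 mol
V(Cl2) = nRT/P = 2.303 × 8.314 × 854.15 / 1400 = 11.68 L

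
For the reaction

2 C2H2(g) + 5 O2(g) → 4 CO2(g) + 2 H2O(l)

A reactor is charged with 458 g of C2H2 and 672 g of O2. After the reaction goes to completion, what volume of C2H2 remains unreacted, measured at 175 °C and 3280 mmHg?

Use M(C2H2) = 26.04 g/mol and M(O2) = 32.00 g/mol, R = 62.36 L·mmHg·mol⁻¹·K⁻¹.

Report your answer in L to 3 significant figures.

n(C2H2) = 458 / 26.04 = 17.59 mol
n(O2) = 672 / 32.00 = 21.00 mol
For 17.59 mol C2H2, stoichiometry requires (5/2) × 17.59 = 43.98 mol O2; 21.00 mol is available, so O2 is limiting.
n(C2H2) consumed = (2/5) × 21.00 = 8.400 mol; remaining = 17.59 − 8.400 = 9.190 mol
V(C2H2) = nRT/P = 9.190 × 62.36 × 448.15 / 3280 = 78.30 L

78.3 L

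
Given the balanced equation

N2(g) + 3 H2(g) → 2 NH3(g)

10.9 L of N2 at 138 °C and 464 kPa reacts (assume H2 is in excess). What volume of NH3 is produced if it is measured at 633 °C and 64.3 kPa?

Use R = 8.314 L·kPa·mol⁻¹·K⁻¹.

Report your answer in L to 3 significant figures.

347 L

n(N2) = PV/RT = (464 × 10.9) / (8.314 × 411.15) = 1.480 mol
n(NH3) = (2/1) × 1.480 = 2.960 mol
V = nRT/P = 2.960 × 8.314 × 906.15 / 64.3 = 346.8 L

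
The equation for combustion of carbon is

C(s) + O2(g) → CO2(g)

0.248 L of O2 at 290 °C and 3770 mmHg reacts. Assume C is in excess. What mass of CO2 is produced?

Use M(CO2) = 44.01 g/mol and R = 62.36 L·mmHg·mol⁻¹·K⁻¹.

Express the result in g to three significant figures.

1.17 g

n(O2) = PV/RT = (3770 × 0.248) / (62.36 × 563.15) = 0.02662 mol
n(CO2) = (1/1) × 0.02662 = 0.02662 mol
m(CO2) = 0.02662 × 44.01 = 1.172 g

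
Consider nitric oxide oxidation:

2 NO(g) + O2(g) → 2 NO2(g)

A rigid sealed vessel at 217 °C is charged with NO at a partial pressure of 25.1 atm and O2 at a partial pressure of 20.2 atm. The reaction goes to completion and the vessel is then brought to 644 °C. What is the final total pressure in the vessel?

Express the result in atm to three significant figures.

Because the vessel is rigid and T is held at 217 °C, work the stoichiometry in partial pressures (P_i = n_iRT/V).
P(O2) required for 25.1 atm of NO = (1/2) × 25.1 = 12.55 atm; available 20.2 atm, so NO is limiting.
P(O2) remaining = 20.2 − (1/2) × 25.1 = 7.650 atm
P(gaseous products) = (2)/2 × 25.1 = 25.10 atm
P_total at 217 °C = 7.650 + 25.10 = 32.75 atm
Scaling to 644 °C: P = 32.75 × 917.15/490.15 = 61.28 atm

61.3 atm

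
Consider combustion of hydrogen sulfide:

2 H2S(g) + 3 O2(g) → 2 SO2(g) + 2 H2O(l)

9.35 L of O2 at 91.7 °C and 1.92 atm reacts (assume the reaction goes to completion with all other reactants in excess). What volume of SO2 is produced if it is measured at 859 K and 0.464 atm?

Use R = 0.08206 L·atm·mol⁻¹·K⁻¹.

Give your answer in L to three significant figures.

60.7 L

n(O2) = PV/RT = (1.92 × 9.35) / (0.08206 × 364.85) = 0.5996 mol
n(SO2) = (2/3) × 0.5996 = 0.3997 mol
V = nRT/P = 0.3997 × 0.08206 × 859 / 0.464 = 60.72 L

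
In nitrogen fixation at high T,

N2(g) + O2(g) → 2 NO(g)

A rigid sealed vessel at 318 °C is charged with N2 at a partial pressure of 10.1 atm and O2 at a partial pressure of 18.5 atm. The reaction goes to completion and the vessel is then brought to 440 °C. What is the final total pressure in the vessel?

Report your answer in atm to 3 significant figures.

Because the vessel is rigid and T is held at 318 °C, work the stoichiometry in partial pressures (P_i = n_iRT/V).
P(O2) required for 10.1 atm of N2 = (1/1) × 10.1 = 10.10 atm; available 18.5 atm, so N2 is limiting.
P(O2) remaining = 18.5 − (1/1) × 10.1 = 8.400 atm
P(gaseous products) = (2)/1 × 10.1 = 20.20 atm
P_total at 318 °C = 8.400 + 20.20 = 28.60 atm
Scaling to 440 °C: P = 28.60 × 713.15/591.15 = 34.50 atm

34.5 atm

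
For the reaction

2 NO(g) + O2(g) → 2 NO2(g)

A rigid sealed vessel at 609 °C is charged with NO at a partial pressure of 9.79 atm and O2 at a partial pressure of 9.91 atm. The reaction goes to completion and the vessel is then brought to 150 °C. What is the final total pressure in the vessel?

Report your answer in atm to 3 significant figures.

7.10 atm

Because the vessel is rigid and T is held at 609 °C, work the stoichiometry in partial pressures (P_i = n_iRT/V).
P(O2) required for 9.79 atm of NO = (1/2) × 9.79 = 4.895 atm; available 9.91 atm, so NO is limiting.
P(O2) remaining = 9.91 − (1/2) × 9.79 = 5.015 atm
P(gaseous products) = (2)/2 × 9.79 = 9.790 atm
P_total at 609 °C = 5.015 + 9.790 = 14.80 atm
Scaling to 150 °C: P = 14.80 × 423.15/882.15 = 7.099 atm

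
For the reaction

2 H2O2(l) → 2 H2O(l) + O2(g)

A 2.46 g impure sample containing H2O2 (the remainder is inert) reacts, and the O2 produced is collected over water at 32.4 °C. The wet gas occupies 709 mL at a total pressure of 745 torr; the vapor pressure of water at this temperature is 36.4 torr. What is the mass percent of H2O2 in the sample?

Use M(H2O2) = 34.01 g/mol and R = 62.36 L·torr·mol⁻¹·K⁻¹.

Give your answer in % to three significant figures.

P(O2) = 745 − 36.4 = 708.6 torr
n(O2) = PV/RT = (708.6 × 0.7090) / (62.36 × 305.55) = 0.02637 mol
n(H2O2) = (2/1) × 0.02637 = 0.05274 mol
m(H2O2) = 0.05274 × 34.01 = 1.794 g
%H2O2 = 1.794 / 2.46 × 100 = 72.93%

72.9 %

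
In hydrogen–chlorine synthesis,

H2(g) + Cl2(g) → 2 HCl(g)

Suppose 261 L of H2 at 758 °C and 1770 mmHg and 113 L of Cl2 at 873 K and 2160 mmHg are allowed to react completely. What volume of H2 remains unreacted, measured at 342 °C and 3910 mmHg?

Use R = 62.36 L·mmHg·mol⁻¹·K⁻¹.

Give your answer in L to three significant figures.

26.5 L

n(H2) = PV/RT = (1770 × 261) / (62.36 × 1031.15) = 7.184 mol
n(Cl2) = PV/RT = (2160 × 113) / (62.36 × 873) = 4.483 mol
For 7.184 mol H2, stoichiometry requires (1/1) × 7.184 = 7.184 mol Cl2; 4.483 mol is available, so Cl2 is limiting.
n(H2) consumed = (1/1) × 4.483 = 4.483 mol; remaining = 7.184 − 4.483 = 2.701 mol
V(H2) = nRT/P = 2.701 × 62.36 × 615.15 / 3910 = 26.50 L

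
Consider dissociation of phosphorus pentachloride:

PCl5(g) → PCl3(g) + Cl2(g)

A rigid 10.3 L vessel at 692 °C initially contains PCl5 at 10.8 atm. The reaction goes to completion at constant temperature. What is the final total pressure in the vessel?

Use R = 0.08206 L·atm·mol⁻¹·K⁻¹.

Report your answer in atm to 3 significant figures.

21.6 atm

At constant T and V, P ∝ n(gas): 1 mol gas → 2 mol gas.
P_final = (2/1) × 10.8 = 21.60 atm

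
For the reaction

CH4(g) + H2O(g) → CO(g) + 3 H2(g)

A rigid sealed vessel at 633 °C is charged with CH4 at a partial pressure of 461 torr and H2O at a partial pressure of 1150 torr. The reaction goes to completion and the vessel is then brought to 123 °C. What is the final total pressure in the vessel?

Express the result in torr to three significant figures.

1110 torr

At constant V, partial pressures at 633 °C are proportional to moles, so apply stoichiometry directly to pressures.
P(H2O) required for 461 torr of CH4 = (1/1) × 461 = 461.0 torr; available 1150 torr, so CH4 is limiting.
P(H2O) remaining = 1150 − (1/1) × 461 = 689.0 torr
P(gaseous products) = (1+3)/1 × 461 = 1844 torr
P_total at 633 °C = 689.0 + 1844 = 2533 torr
Scaling to 123 °C: P = 2533 × 396.15/906.15 = 1107 torr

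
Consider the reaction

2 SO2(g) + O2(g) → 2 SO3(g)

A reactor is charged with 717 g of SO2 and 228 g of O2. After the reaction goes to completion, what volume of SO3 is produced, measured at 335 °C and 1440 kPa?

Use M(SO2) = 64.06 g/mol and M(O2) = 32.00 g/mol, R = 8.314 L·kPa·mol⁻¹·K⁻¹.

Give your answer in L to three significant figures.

n(SO2) = 717 / 64.06 = 11.19 mol
n(O2) = 228 / 32.00 = 7.125 mol
For 11.19 mol SO2, stoichiometry requires (1/2) × 11.19 = 5.595 mol O2; 7.125 mol is available, so SO2 is limiting.
n(SO3) = (2/2) × 11.19 = 11.19 mol
V(SO3) = nRT/P = 11.19 × 8.314 × 608.15 / 1440 = 39.29 L

39.3 L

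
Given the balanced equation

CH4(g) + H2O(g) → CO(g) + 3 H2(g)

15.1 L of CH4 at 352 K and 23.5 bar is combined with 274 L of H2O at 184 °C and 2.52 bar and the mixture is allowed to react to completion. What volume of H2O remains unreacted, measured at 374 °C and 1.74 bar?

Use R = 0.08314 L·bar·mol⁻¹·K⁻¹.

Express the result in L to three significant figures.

187 L

n(CH4) = PV/RT = (23.5 × 15.1) / (0.08314 × 352) = 12.13 mol
n(H2O) = PV/RT = (2.52 × 274) / (0.08314 × 457.15) = 18.17 mol
For 12.13 mol CH4, stoichiometry requires (1/1) × 12.13 = 12.13 mol H2O; 18.17 mol is available, so CH4 is limiting.
n(H2O) consumed = (1/1) × 12.13 = 12.13 mol; remaining = 18.17 − 12.13 = 6.040 mol
V(H2O) = nRT/P = 6.040 × 0.08314 × 647.15 / 1.74 = 186.8 L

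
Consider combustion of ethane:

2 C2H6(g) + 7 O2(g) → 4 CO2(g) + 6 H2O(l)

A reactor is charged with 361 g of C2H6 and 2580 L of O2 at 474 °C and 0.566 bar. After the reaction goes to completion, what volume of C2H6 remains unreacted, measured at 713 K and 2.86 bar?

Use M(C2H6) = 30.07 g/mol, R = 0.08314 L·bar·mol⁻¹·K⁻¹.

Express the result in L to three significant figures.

110 L

n(C2H6) = 361 / 30.07 = 12.01 mol
n(O2) = PV/RT = (0.566 × 2580) / (0.08314 × 747.15) = 23.51 mol
For 12.01 mol C2H6, stoichiometry requires (7/2) × 12.01 = 42.03 mol O2; 23.51 mol is available, so O2 is limiting.
n(C2H6) consumed = (2/7) × 23.51 = 6.717 mol; remaining = 12.01 − 6.717 = 5.293 mol
V(C2H6) = nRT/P = 5.293 × 0.08314 × 713 / 2.86 = 109.7 L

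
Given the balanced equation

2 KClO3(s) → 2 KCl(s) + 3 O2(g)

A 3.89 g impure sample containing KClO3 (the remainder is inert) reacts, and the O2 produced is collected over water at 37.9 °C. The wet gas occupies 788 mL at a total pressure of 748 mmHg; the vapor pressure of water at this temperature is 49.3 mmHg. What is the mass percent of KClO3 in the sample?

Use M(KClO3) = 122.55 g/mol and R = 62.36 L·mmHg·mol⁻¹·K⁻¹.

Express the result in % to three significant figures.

59.6 %

P(O2) = 748 − 49.3 = 698.7 mmHg
n(O2) = PV/RT = (698.7 × 0.7880) / (62.36 × 311.05) = 0.02838 mol
n(KClO3) = (2/3) × 0.02838 = 0.01892 mol
m(KClO3) = 0.01892 × 122.55 = 2.319 g
%KClO3 = 2.319 / 3.89 × 100 = 59.61%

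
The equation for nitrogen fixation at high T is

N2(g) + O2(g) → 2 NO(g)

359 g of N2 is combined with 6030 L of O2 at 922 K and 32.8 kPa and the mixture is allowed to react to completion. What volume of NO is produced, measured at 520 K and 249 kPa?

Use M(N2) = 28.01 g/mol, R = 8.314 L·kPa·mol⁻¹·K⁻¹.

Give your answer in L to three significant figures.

n(N2) = 359 / 28.01 = 12.82 mol
n(O2) = PV/RT = (32.8 × 6030) / (8.314 × 922) = 25.80 mol
For 12.82 mol N2, stoichiometry requires (1/1) × 12.82 = 12.82 mol O2; 25.80 mol is available, so N2 is limiting.
n(NO) = (2/1) × 12.82 = 25.64 mol
V(NO) = nRT/P = 25.64 × 8.314 × 520 / 249 = 445.2 L

445 L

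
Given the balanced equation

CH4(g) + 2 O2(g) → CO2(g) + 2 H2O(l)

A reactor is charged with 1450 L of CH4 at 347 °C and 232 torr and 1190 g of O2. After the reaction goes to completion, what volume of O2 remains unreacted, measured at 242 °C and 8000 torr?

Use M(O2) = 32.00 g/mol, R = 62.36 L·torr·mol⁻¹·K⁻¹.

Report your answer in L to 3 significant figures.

n(CH4) = PV/RT = (232 × 1450) / (62.36 × 620.15) = 8.699 mol
n(O2) = 1190 / 32.00 = 37.19 mol
For 8.699 mol CH4, stoichiometry requires (2/1) × 8.699 = 17.40 mol O2; 37.19 mol is available, so CH4 is limiting.
n(O2) consumed = (2/1) × 8.699 = 17.40 mol; remaining = 37.19 − 17.40 = 19.79 mol
V(O2) = nRT/P = 19.79 × 62.36 × 515.15 / 8000 = 79.47 L

79.5 L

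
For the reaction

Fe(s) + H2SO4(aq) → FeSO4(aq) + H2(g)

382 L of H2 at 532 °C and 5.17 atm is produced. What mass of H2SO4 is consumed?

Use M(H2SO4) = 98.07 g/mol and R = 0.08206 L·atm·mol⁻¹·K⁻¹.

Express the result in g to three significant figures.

n(H2) = PV/RT = (5.17 × 382) / (0.08206 × 805.15) = 29.89 mol
n(H2SO4) = (1/1) × 29.89 = 29.89 mol
m(H2SO4) = 29.89 × 98.07 = 2931 g

2930 g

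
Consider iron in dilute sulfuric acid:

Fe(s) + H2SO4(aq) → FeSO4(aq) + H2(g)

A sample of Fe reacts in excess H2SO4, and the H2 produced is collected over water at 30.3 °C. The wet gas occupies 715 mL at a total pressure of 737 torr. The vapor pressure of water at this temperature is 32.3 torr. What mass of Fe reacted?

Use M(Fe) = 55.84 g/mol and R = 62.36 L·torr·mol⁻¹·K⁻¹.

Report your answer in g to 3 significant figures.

1.49 g

P(H2) = 737 − 32.3 = 704.7 torr
n(H2) = PV/RT = (704.7 × 0.7150) / (62.36 × 303.45) = 0.02663 mol
n(Fe) = (1/1) × 0.02663 = 0.02663 mol
m(Fe) = 0.02663 × 55.84 = 1.487 g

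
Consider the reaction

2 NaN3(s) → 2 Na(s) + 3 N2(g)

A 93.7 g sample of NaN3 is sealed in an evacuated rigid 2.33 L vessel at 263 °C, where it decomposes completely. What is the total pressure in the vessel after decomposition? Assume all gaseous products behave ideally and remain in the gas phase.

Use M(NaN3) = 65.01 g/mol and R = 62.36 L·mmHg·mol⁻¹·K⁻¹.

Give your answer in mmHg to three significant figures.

n(NaN3) = 93.7 / 65.01 = 1.441 mol
n(gas produced) = (3/2) × 1.441 = 2.162 mol
P = nRT/V = 2.162 × 62.36 × 536.15 / 2.33 = 31020 mmHg

31000 mmHg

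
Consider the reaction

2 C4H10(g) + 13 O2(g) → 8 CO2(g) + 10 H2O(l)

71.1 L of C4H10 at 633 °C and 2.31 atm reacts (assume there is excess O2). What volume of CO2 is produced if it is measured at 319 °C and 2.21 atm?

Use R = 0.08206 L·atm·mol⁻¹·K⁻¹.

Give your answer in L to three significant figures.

n(C4H10) = PV/RT = (2.31 × 71.1) / (0.08206 × 906.15) = 2.209 mol
n(CO2) = (8/2) × 2.209 = 8.836 mol
V = nRT/P = 8.836 × 0.08206 × 592.15 / 2.21 = 194.3 L

194 L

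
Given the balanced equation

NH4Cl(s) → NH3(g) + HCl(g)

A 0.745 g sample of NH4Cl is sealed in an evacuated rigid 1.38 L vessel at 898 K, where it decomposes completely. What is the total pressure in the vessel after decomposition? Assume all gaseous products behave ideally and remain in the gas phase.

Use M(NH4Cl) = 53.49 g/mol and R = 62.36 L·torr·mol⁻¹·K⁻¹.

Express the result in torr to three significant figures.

1130 torr

n(NH4Cl) = 0.745 / 53.49 = 0.01393 mol
n(gas produced) = (2/1) × 0.01393 = 0.02786 mol
P = nRT/V = 0.02786 × 62.36 × 898 / 1.38 = 1131 torr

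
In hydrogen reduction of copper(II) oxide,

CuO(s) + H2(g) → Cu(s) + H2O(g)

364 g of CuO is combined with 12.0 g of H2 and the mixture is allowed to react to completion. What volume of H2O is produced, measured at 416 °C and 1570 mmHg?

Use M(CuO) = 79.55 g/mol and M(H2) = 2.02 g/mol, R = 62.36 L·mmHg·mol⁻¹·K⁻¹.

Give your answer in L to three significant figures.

125 L

n(CuO) = 364 / 79.55 = 4.576 mol
n(H2) = 12.0 / 2.02 = 5.941 mol
For 4.576 mol CuO, stoichiometry requires (1/1) × 4.576 = 4.576 mol H2; 5.941 mol is available, so CuO is limiting.
n(H2O) = (1/1) × 4.576 = 4.576 mol
V(H2O) = nRT/P = 4.576 × 62.36 × 689.15 / 1570 = 125.3 L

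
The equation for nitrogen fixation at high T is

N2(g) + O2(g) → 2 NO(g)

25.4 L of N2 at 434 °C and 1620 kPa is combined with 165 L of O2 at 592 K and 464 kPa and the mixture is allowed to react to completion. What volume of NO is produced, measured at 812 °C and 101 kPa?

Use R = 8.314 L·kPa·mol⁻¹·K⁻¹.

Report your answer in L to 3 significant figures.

n(N2) = PV/RT = (1620 × 25.4) / (8.314 × 707.15) = 6.999 mol
n(O2) = PV/RT = (464 × 165) / (8.314 × 592) = 15.56 mol
For 6.999 mol N2, stoichiometry requires (1/1) × 6.999 = 6.999 mol O2; 15.56 mol is available, so N2 is limiting.
n(NO) = (2/1) × 6.999 = 14.00 mol
V(NO) = nRT/P = 14.00 × 8.314 × 1085.15 / 101 = 1251 L

1250 L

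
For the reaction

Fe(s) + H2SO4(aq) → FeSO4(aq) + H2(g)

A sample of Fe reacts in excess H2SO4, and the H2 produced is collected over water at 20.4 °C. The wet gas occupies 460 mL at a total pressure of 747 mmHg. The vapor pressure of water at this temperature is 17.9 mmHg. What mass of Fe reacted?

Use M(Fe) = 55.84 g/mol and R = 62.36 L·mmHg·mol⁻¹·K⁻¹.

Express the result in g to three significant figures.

P(H2) = 747 − 17.9 = 729.1 mmHg
n(H2) = PV/RT = (729.1 × 0.4600) / (62.36 × 293.55) = 0.01832 mol
n(Fe) = (1/1) × 0.01832 = 0.01832 mol
m(Fe) = 0.01832 × 55.84 = 1.023 g

1.02 g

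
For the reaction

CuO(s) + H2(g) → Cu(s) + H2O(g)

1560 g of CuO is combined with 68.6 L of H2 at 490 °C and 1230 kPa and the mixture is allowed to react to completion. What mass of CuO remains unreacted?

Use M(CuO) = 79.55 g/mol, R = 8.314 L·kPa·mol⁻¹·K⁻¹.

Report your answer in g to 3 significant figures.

502 g

n(CuO) = 1560 / 79.55 = 19.61 mol
n(H2) = PV/RT = (1230 × 68.6) / (8.314 × 763.15) = 13.30 mol
For 19.61 mol CuO, stoichiometry requires (1/1) × 19.61 = 19.61 mol H2; 13.30 mol is available, so H2 is limiting.
n(CuO) consumed = (1/1) × 13.30 = 13.30 mol; remaining = 19.61 − 13.30 = 6.310 mol
m(CuO) = 6.310 × 79.55 = 502.0 g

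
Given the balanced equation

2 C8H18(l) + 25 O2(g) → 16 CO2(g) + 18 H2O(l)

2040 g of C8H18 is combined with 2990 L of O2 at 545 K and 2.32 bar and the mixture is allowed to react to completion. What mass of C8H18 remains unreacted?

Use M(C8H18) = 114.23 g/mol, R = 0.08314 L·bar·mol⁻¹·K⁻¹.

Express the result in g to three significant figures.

n(C8H18) = 2040 / 114.23 = 17.86 mol
n(O2) = PV/RT = (2.32 × 2990) / (0.08314 × 545) = 153.1 mol
For 17.86 mol C8H18, stoichiometry requires (25/2) × 17.86 = 223.2 mol O2; 153.1 mol is available, so O2 is limiting.
n(C8H18) consumed = (2/25) × 153.1 = 12.25 mol; remaining = 17.86 − 12.25 = 5.610 mol
m(C8H18) = 5.610 × 114.23 = 640.8 g

641 g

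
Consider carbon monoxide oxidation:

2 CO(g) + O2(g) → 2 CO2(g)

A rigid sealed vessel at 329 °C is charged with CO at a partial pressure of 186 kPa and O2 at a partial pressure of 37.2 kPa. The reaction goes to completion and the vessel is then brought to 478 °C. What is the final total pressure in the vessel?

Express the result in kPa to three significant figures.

232 kPa

Because the vessel is rigid and T is held at 329 °C, work the stoichiometry in partial pressures (P_i = n_iRT/V).
P(O2) required for 186 kPa of CO = (1/2) × 186 = 93.00 kPa; available 37.2 kPa, so O2 is limiting.
P(CO) remaining = 186 − (2/1) × 37.2 = 111.6 kPa
P(gaseous products) = (2)/1 × 37.2 = 74.40 kPa
P_total at 329 °C = 111.6 + 74.40 = 186.0 kPa
Scaling to 478 °C: P = 186.0 × 751.15/602.15 = 232.0 kPa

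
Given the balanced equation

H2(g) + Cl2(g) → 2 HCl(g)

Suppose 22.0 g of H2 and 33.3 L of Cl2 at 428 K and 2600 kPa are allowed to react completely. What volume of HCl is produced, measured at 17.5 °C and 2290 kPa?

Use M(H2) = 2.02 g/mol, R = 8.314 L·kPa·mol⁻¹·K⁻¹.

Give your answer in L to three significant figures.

23.0 L

n(H2) = 22.0 / 2.02 = 10.89 mol
n(Cl2) = PV/RT = (2600 × 33.3) / (8.314 × 428) = 24.33 mol
For 10.89 mol H2, stoichiometry requires (1/1) × 10.89 = 10.89 mol Cl2; 24.33 mol is available, so H2 is limiting.
n(HCl) = (2/1) × 10.89 = 21.78 mol
V(HCl) = nRT/P = 21.78 × 8.314 × 290.65 / 2290 = 22.98 L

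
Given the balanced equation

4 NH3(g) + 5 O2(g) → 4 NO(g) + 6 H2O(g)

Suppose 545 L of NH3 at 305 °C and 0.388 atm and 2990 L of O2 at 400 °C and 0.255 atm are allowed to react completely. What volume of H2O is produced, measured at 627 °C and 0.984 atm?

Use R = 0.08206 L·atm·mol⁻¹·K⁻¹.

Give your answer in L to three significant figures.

n(NH3) = PV/RT = (0.388 × 545) / (0.08206 × 578.15) = 4.457 mol
n(O2) = PV/RT = (0.255 × 2990) / (0.08206 × 673.15) = 13.80 mol
For 4.457 mol NH3, stoichiometry requires (5/4) × 4.457 = 5.571 mol O2; 13.80 mol is available, so NH3 is limiting.
n(H2O) = (6/4) × 4.457 = 6.685 mol
V(H2O) = nRT/P = 6.685 × 0.08206 × 900.15 / 0.984 = 501.8 L

502 L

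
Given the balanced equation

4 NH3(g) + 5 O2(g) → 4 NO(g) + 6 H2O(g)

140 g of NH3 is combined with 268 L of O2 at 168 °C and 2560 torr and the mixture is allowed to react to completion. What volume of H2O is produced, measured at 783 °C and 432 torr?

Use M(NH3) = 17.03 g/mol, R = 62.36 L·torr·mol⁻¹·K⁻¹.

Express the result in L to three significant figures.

1880 L

n(NH3) = 140 / 17.03 = 8.221 mol
n(O2) = PV/RT = (2560 × 268) / (62.36 × 441.15) = 24.94 mol
For 8.221 mol NH3, stoichiometry requires (5/4) × 8.221 = 10.28 mol O2; 24.94 mol is available, so NH3 is limiting.
n(H2O) = (6/4) × 8.221 = 12.33 mol
V(H2O) = nRT/P = 12.33 × 62.36 × 1056.15 / 432 = 1880 L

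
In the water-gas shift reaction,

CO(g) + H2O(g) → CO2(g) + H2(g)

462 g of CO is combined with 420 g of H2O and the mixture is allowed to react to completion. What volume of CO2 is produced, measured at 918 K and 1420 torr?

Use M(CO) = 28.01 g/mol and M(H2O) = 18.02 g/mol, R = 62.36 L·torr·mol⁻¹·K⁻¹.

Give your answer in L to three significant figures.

665 L

n(CO) = 462 / 28.01 = 16.49 mol
n(H2O) = 420 / 18.02 = 23.31 mol
For 16.49 mol CO, stoichiometry requires (1/1) × 16.49 = 16.49 mol H2O; 23.31 mol is available, so CO is limiting.
n(CO2) = (1/1) × 16.49 = 16.49 mol
V(CO2) = nRT/P = 16.49 × 62.36 × 918 / 1420 = 664.8 L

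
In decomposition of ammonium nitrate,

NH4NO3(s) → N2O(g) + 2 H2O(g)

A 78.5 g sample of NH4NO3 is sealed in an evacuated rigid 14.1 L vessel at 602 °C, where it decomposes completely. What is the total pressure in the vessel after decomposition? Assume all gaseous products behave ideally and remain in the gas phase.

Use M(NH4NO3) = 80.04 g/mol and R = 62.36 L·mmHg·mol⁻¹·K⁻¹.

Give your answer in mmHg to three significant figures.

n(NH4NO3) = 78.5 / 80.04 = 0.9808 mol
n(gas produced) = (3/1) × 0.9808 = 2.942 mol
P = nRT/V = 2.942 × 62.36 × 875.15 / 14.1 = 11390 mmHg

11400 mmHg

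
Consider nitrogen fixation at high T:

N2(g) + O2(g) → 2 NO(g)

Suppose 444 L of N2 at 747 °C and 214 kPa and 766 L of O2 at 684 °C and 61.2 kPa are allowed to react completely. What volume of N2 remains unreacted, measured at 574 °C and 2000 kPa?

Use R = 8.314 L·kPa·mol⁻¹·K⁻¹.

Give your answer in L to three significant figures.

n(N2) = PV/RT = (214 × 444) / (8.314 × 1020.15) = 11.20 mol
n(O2) = PV/RT = (61.2 × 766) / (8.314 × 957.15) = 5.891 mol
For 11.20 mol N2, stoichiometry requires (1/1) × 11.20 = 11.20 mol O2; 5.891 mol is available, so O2 is limiting.
n(N2) consumed = (1/1) × 5.891 = 5.891 mol; remaining = 11.20 − 5.891 = 5.309 mol
V(N2) = nRT/P = 5.309 × 8.314 × 847.15 / 2000 = 18.70 L

18.7 L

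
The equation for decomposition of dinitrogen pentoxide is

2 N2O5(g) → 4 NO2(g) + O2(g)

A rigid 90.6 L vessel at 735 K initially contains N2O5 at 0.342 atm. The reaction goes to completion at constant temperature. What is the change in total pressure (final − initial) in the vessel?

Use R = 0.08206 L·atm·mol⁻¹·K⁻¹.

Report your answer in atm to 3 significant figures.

0.513 atm

Since T and V are fixed, P_final/P_initial = n_final/n_initial = 5/2.
P_final = (5/2) × 0.342 = 0.8550 atm; ΔP = 0.8550 − 0.342 = 0.5130 atm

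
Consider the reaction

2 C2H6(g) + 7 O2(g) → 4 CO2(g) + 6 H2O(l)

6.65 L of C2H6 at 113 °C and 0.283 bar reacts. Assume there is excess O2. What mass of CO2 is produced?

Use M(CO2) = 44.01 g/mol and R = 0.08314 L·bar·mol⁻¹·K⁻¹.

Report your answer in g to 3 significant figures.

n(C2H6) = PV/RT = (0.283 × 6.65) / (0.08314 × 386.15) = 0.05862 mol
n(CO2) = (4/2) × 0.05862 = 0.1172 mol
m(CO2) = 0.1172 × 44.01 = 5.158 g

5.16 g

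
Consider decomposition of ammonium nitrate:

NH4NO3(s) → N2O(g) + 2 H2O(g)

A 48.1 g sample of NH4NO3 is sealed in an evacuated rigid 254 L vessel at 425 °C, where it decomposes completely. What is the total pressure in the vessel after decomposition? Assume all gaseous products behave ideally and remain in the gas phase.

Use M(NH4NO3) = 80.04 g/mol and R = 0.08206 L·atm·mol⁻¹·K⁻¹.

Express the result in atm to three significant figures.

0.407 atm

n(NH4NO3) = 48.1 / 80.04 = 0.6009 mol
n(gas produced) = (3/1) × 0.6009 = 1.803 mol
P = nRT/V = 1.803 × 0.08206 × 698.15 / 254 = 0.4067 atm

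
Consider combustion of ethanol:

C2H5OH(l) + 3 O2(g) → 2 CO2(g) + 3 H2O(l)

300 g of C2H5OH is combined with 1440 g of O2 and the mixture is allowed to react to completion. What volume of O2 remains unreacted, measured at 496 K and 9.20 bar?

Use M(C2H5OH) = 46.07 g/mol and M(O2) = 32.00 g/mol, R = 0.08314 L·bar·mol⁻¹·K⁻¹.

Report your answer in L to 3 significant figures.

n(C2H5OH) = 300 / 46.07 = 6.512 mol
n(O2) = 1440 / 32.00 = 45.00 mol
For 6.512 mol C2H5OH, stoichiometry requires (3/1) × 6.512 = 19.54 mol O2; 45.00 mol is available, so C2H5OH is limiting.
n(O2) consumed = (3/1) × 6.512 = 19.54 mol; remaining = 45.00 − 19.54 = 25.46 mol
V(O2) = nRT/P = 25.46 × 0.08314 × 496 / 9.20 = 114.1 L

114 L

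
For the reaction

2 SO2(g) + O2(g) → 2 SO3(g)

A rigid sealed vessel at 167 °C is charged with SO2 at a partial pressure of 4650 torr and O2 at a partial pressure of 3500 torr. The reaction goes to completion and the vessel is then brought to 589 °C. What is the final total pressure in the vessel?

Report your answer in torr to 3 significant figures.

Because the vessel is rigid and T is held at 167 °C, work the stoichiometry in partial pressures (P_i = n_iRT/V).
P(O2) required for 4650 torr of SO2 = (1/2) × 4650 = 2325 torr; available 3500 torr, so SO2 is limiting.
P(O2) remaining = 3500 − (1/2) × 4650 = 1175 torr
P(gaseous products) = (2)/2 × 4650 = 4650 torr
P_total at 167 °C = 1175 + 4650 = 5825 torr
Scaling to 589 °C: P = 5825 × 862.15/440.15 = 11410 torr

11400 torr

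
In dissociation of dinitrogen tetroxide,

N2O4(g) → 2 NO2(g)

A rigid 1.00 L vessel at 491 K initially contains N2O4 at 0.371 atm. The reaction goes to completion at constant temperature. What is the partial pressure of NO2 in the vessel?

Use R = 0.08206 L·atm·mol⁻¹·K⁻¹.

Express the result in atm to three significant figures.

0.742 atm

n(N2O4)₀ = PV/RT = (0.371 × 1.00) / (0.08206 × 491) = 0.009208 mol
n(NO2) = (2/1) × 0.009208 = 0.01842 mol
P(NO2) = nRT/V = 0.01842 × 0.08206 × 491 / 1.00 = 0.7422 atm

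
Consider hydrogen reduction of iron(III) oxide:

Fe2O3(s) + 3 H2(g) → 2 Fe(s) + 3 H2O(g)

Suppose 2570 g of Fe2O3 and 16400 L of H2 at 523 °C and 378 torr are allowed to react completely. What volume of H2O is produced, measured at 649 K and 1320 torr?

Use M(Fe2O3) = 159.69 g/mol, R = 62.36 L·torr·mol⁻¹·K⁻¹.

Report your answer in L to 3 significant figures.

1480 L

n(Fe2O3) = 2570 / 159.69 = 16.09 mol
n(H2) = PV/RT = (378 × 16400) / (62.36 × 796.15) = 124.9 mol
For 16.09 mol Fe2O3, stoichiometry requires (3/1) × 16.09 = 48.27 mol H2; 124.9 mol is available, so Fe2O3 is limiting.
n(H2O) = (3/1) × 16.09 = 48.27 mol
V(H2O) = nRT/P = 48.27 × 62.36 × 649 / 1320 = 1480 L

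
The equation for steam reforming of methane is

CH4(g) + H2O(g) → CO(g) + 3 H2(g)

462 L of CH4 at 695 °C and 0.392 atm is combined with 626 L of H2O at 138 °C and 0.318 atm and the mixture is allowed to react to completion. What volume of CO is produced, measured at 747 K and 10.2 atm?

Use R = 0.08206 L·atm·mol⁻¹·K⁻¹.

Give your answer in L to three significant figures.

n(CH4) = PV/RT = (0.392 × 462) / (0.08206 × 968.15) = 2.280 mol
n(H2O) = PV/RT = (0.318 × 626) / (0.08206 × 411.15) = 5.900 mol
For 2.280 mol CH4, stoichiometry requires (1/1) × 2.280 = 2.280 mol H2O; 5.900 mol is available, so CH4 is limiting.
n(CO) = (1/1) × 2.280 = 2.280 mol
V(CO) = nRT/P = 2.280 × 0.08206 × 747 / 10.2 = 13.70 L

13.7 L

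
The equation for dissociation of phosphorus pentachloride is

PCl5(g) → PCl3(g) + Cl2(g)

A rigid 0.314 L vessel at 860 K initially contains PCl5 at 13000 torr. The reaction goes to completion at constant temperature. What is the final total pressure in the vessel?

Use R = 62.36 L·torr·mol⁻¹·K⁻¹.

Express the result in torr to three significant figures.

Rigid vessel, constant T ⇒ P scales with total gas moles (1 → 2).
P_final = (2/1) × 13000 = 26000 torr

26000 torr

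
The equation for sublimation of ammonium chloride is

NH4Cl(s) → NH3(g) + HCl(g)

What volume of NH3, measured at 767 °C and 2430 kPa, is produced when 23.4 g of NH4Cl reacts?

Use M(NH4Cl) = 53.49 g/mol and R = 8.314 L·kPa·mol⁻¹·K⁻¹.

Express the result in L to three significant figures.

n(NH4Cl) = 23.40 / 53.49 = 0.4375 mol
n(NH3) = (1/1) × 0.4375 = 0.4375 mol
V = nRT/P = 0.4375 × 8.314 × 1040.15 / 2430 = 1.557 L

1.56 L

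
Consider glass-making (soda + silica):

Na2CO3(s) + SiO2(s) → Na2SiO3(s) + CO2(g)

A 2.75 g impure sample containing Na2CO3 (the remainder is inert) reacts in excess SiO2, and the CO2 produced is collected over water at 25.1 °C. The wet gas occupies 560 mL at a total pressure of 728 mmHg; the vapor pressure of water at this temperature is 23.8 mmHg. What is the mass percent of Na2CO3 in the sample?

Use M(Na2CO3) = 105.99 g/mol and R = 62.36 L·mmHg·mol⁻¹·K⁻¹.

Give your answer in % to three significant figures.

81.7 %

P(CO2) = 728 − 23.8 = 704.2 mmHg
n(CO2) = PV/RT = (704.2 × 0.5600) / (62.36 × 298.25) = 0.02120 mol
n(Na2CO3) = (1/1) × 0.02120 = 0.02120 mol
m(Na2CO3) = 0.02120 × 105.99 = 2.247 g
%Na2CO3 = 2.247 / 2.75 × 100 = 81.71%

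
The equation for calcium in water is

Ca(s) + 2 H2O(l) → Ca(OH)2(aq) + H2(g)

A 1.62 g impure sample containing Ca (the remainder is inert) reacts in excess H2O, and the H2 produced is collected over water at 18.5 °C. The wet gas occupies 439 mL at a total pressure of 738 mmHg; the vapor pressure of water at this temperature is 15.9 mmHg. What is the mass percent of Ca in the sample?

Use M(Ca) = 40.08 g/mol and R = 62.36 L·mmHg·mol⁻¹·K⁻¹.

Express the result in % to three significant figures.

43.1 %

P(H2) = 738 − 15.9 = 722.1 mmHg
n(H2) = PV/RT = (722.1 × 0.4390) / (62.36 × 291.65) = 0.01743 mol
n(Ca) = (1/1) × 0.01743 = 0.01743 mol
m(Ca) = 0.01743 × 40.08 = 0.6986 g
%Ca = 0.6986 / 1.62 × 100 = 43.12%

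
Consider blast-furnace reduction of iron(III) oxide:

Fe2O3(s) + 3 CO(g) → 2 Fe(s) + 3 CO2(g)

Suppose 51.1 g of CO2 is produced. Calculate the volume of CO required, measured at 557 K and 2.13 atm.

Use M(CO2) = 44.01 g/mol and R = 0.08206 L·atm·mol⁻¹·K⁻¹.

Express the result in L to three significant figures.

24.9 L

n(CO2) = 51.10 / 44.01 = 1.161 mol
n(CO) = (3/3) × 1.161 = 1.161 mol
V = nRT/P = 1.161 × 0.08206 × 557 / 2.13 = 24.91 L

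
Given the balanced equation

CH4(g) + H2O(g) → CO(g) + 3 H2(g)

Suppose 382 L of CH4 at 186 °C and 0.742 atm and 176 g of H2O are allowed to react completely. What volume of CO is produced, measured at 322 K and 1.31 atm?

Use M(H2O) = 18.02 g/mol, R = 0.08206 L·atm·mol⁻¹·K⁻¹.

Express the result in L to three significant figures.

152 L

n(CH4) = PV/RT = (0.742 × 382) / (0.08206 × 459.15) = 7.523 mol
n(H2O) = 176 / 18.02 = 9.767 mol
For 7.523 mol CH4, stoichiometry requires (1/1) × 7.523 = 7.523 mol H2O; 9.767 mol is available, so CH4 is limiting.
n(CO) = (1/1) × 7.523 = 7.523 mol
V(CO) = nRT/P = 7.523 × 0.08206 × 322 / 1.31 = 151.7 L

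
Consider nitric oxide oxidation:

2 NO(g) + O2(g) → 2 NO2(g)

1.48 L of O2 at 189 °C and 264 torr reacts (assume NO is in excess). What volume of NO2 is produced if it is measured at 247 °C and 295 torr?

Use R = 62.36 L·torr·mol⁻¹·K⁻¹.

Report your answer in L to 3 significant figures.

n(O2) = PV/RT = (264 × 1.48) / (62.36 × 462.15) = 0.01356 mol
n(NO2) = (2/1) × 0.01356 = 0.02712 mol
V = nRT/P = 0.02712 × 62.36 × 520.15 / 295 = 2.982 L

2.98 L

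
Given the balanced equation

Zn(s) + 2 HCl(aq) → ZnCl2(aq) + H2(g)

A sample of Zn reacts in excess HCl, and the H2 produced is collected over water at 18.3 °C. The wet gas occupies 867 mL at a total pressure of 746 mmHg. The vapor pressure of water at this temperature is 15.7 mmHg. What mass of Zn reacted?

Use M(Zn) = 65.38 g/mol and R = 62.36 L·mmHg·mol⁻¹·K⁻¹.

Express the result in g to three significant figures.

2.28 g

P(H2) = 746 − 15.7 = 730.3 mmHg
n(H2) = PV/RT = (730.3 × 0.8670) / (62.36 × 291.45) = 0.03484 mol
n(Zn) = (1/1) × 0.03484 = 0.03484 mol
m(Zn) = 0.03484 × 65.38 = 2.278 g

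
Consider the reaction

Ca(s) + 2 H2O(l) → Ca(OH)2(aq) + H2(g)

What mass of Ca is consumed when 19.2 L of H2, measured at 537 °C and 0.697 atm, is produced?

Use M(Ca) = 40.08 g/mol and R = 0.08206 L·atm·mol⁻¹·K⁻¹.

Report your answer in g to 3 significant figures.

n(H2) = PV/RT = (0.697 × 19.2) / (0.08206 × 810.15) = 0.2013 mol
n(Ca) = (1/1) × 0.2013 = 0.2013 mol
m(Ca) = 0.2013 × 40.08 = 8.068 g

8.07 g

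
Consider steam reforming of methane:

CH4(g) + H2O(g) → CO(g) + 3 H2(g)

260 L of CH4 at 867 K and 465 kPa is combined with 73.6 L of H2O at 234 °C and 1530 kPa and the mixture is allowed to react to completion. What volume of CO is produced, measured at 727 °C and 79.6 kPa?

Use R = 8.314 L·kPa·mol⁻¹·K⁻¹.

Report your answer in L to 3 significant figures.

n(CH4) = PV/RT = (465 × 260) / (8.314 × 867) = 16.77 mol
n(H2O) = PV/RT = (1530 × 73.6) / (8.314 × 507.15) = 26.71 mol
For 16.77 mol CH4, stoichiometry requires (1/1) × 16.77 = 16.77 mol H2O; 26.71 mol is available, so CH4 is limiting.
n(CO) = (1/1) × 16.77 = 16.77 mol
V(CO) = nRT/P = 16.77 × 8.314 × 1000.15 / 79.6 = 1752 L

1750 L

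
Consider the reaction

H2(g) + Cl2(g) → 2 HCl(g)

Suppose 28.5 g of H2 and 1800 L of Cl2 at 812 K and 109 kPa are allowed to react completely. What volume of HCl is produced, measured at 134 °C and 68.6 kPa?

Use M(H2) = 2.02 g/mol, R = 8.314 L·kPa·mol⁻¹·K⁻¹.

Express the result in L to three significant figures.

n(H2) = 28.5 / 2.02 = 14.11 mol
n(Cl2) = PV/RT = (109 × 1800) / (8.314 × 812) = 29.06 mol
For 14.11 mol H2, stoichiometry requires (1/1) × 14.11 = 14.11 mol Cl2; 29.06 mol is available, so H2 is limiting.
n(HCl) = (2/1) × 14.11 = 28.22 mol
V(HCl) = nRT/P = 28.22 × 8.314 × 407.15 / 68.6 = 1393 L

1390 L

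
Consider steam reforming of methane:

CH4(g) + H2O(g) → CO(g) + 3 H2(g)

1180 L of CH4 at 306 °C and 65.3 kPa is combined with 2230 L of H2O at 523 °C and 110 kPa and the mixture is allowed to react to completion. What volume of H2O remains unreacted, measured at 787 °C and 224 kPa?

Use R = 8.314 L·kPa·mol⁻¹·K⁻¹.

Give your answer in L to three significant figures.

n(CH4) = PV/RT = (65.3 × 1180) / (8.314 × 579.15) = 16.00 mol
n(H2O) = PV/RT = (110 × 2230) / (8.314 × 796.15) = 37.06 mol
For 16.00 mol CH4, stoichiometry requires (1/1) × 16.00 = 16.00 mol H2O; 37.06 mol is available, so CH4 is limiting.
n(H2O) consumed = (1/1) × 16.00 = 16.00 mol; remaining = 37.06 − 16.00 = 21.06 mol
V(H2O) = nRT/P = 21.06 × 8.314 × 1060.15 / 224 = 828.7 L

829 L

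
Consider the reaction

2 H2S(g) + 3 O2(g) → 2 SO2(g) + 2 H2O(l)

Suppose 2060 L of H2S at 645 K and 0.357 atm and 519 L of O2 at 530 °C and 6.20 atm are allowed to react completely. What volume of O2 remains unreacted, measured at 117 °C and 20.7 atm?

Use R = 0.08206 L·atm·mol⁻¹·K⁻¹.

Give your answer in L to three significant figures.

n(H2S) = PV/RT = (0.357 × 2060) / (0.08206 × 645) = 13.89 mol
n(O2) = PV/RT = (6.20 × 519) / (0.08206 × 803.15) = 48.82 mol
For 13.89 mol H2S, stoichiometry requires (3/2) × 13.89 = 20.84 mol O2; 48.82 mol is available, so H2S is limiting.
n(O2) consumed = (3/2) × 13.89 = 20.84 mol; remaining = 48.82 − 20.84 = 27.98 mol
V(O2) = nRT/P = 27.98 × 0.08206 × 390.15 / 20.7 = 43.28 L

43.3 L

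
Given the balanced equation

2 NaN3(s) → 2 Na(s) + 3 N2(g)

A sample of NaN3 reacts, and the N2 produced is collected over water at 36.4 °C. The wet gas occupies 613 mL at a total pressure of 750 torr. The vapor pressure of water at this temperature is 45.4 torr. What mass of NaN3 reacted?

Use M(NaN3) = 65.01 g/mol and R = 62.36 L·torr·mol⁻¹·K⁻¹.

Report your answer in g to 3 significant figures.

0.970 g

P(N2) = 750 − 45.4 = 704.6 torr
n(N2) = PV/RT = (704.6 × 0.6130) / (62.36 × 309.55) = 0.02238 mol
n(NaN3) = (2/3) × 0.02238 = 0.01492 mol
m(NaN3) = 0.01492 × 65.01 = 0.9699 g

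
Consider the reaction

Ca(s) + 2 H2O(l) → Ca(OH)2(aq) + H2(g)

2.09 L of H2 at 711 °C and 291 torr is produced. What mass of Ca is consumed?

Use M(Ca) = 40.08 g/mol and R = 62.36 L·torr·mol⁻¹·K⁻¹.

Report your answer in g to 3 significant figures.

0.397 g

n(H2) = PV/RT = (291 × 2.09) / (62.36 × 984.15) = 0.009910 mol
n(Ca) = (1/1) × 0.009910 = 0.009910 mol
m(Ca) = 0.009910 × 40.08 = 0.3972 g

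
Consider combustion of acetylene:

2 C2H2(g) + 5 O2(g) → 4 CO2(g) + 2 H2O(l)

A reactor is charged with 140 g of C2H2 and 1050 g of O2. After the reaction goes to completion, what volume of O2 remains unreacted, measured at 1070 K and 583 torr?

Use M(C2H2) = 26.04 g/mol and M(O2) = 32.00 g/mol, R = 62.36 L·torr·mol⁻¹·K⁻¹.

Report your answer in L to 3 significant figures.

n(C2H2) = 140 / 26.04 = 5.376 mol
n(O2) = 1050 / 32.00 = 32.81 mol
For 5.376 mol C2H2, stoichiometry requires (5/2) × 5.376 = 13.44 mol O2; 32.81 mol is available, so C2H2 is limiting.
n(O2) consumed = (5/2) × 5.376 = 13.44 mol; remaining = 32.81 − 13.44 = 19.37 mol
V(O2) = nRT/P = 19.37 × 62.36 × 1070 / 583 = 2217 L

2220 L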